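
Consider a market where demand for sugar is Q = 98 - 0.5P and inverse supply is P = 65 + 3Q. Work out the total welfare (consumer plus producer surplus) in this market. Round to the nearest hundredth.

1716.10

Rewriting demand in inverse form: P = 196 - 2Q.
Equilibrium: 196 - 2Q = 65 + 3Q, so Q* = 26.2 and P* = 143.6.
Total surplus is the full triangle between the curves from 0 to Q*: (1/2)(26.2)(196 - 65) = 1716.1.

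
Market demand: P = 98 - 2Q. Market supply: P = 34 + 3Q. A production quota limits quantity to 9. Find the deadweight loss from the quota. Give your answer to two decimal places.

Unrestricted equilibrium: Q* = (98 - 34)/(2 + 3) = 12.8.
At Q = 9 the demand price is 98 - 2(9) = 80 and the supply price is 34 + 3(9) = 61.
Deadweight loss is the triangle between the curves from 9 to 12.8: (1/2)(80 - 61)(12.8 - 9) = 36.1.

36.10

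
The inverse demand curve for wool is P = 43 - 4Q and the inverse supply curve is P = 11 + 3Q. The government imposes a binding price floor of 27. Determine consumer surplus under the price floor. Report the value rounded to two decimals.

32.00

Free-market equilibrium: 43 - 4Q = 11 + 3Q gives Q* = 4.5714, P* = 24.7143.
At P = 27, buyers demand (43 - 27)/4 = 4 while sellers would supply more, so the quantity traded is 4 at price 27.
CS is the triangle under demand above 27: (1/2)(4)(43 - 27) = 32.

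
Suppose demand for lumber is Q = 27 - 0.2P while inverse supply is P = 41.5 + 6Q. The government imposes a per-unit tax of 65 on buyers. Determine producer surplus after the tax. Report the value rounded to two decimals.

Rewriting demand in inverse form: P = 135 - 5Q.
Without the tax, 135 - 5Q = 41.5 + 6Q so Q* = 8.5 and P* = 92.5.
With the tax, buyers' net willingness to pay falls by 65: (135 - 65) - 5Q = 41.5 + 6Q, so Q_t = 2.5909. Buyers pay P_b = 122.0455; sellers receive P_s = P_b - 65 = 57.0455.
Producer surplus is the triangle above supply below P_s: (1/2)(2.5909)(57.0455 - 41.5) = 20.1384.

20.14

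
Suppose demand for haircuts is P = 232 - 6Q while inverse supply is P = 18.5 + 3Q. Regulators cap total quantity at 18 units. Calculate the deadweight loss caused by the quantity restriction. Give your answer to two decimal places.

Without the quota, 232 - 6Q = 18.5 + 3Q gives Q* = 23.7222.
At Q = 18 the demand price is 232 - 6(18) = 124 and the supply price is 18.5 + 3(18) = 72.5.
Deadweight loss is the triangle between the curves from 18 to 23.7222: (1/2)(124 - 72.5)(23.7222 - 18) = 147.3472.

147.35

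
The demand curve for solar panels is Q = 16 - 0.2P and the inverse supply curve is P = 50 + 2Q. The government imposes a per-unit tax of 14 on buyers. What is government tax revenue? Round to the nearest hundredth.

32.00

Rewriting demand in inverse form: P = 80 - 5Q.
Without the tax, 80 - 5Q = 50 + 2Q so Q* = 4.2857 and P* = 58.5714.
With the tax, buyers' net willingness to pay falls by 14: (80 - 14) - 5Q = 50 + 2Q, so Q_t = 2.2857. Buyers pay P_b = 68.5714; sellers receive P_s = P_b - 14 = 54.5714.
Tax revenue = t x Q_t = 14 x 2.2857 = 32.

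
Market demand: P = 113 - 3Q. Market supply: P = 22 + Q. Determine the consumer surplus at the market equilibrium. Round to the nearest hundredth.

Setting demand equal to supply, 91 = 4Q, so Q* = 22.75 and P* = 44.75.
Consumer surplus is the triangle under demand above P*: (1/2)(22.75)(113 - 44.75) = (1/2)(22.75)(68.25) = 776.3438.

776.34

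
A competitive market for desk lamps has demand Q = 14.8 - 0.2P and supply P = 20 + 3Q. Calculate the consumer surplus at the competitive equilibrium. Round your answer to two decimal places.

113.91

Rewriting demand in inverse form: P = 74 - 5Q.
Set 74 - 5Q = 20 + 3Q, which gives 54 = 8Q, so Q* = 6.75 and P* = 74 - 5(6.75) = 40.25.
CS is the area between the demand curve and P* from 0 to Q*: (1/2)(6.75)(33.75) = 113.9062.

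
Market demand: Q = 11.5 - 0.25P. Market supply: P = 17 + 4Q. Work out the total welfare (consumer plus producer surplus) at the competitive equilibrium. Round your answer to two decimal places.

52.56

Rewriting demand in inverse form: P = 46 - 4Q.
Equilibrium: 46 - 4Q = 17 + 4Q, so Q* = 3.625 and P* = 31.5.
Total surplus is the full triangle between the curves from 0 to Q*: (1/2)(3.625)(46 - 17) = 52.5625.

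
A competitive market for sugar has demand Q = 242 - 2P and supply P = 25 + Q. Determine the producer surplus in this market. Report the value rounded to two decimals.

2048.00

Rewriting demand in inverse form: P = 121 - 0.5Q.
Equilibrium: 121 - 0.5Q = 25 + Q, so Q* = 64 and P* = 89.
The supply curve's price intercept is 25, so PS = (1/2)(Q*)(P* - 25) = (1/2)(64)(64) = 2048.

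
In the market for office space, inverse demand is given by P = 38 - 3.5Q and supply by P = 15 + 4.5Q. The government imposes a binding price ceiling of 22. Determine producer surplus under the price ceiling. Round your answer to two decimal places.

5.44

Free-market equilibrium: 38 - 3.5Q = 15 + 4.5Q gives Q* = 2.875, P* = 27.9375.
At P = 22, sellers supply (22 - 15)/4.5 = 1.5556 while buyers want more, so the quantity traded is 1.5556 at price 22.
PS is the triangle above supply below 22: (1/2)(1.5556)(22 - 15) = 5.4444.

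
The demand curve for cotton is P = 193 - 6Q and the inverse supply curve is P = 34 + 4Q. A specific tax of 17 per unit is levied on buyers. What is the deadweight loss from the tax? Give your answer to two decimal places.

Pre-tax equilibrium: 193 - 6Q = 34 + 4Q gives Q* = 15.9, P* = 97.6.
A tax on buyers shifts demand down by 17: (193 - 17) - 6Q = 34 + 4Q, so Q_t = 14.2. Buyers pay P_b = 107.8; sellers receive P_s = P_b - 17 = 90.8.
Deadweight loss is the triangle between the curves from Q_t to Q*: (1/2)(15.9 - 14.2)(17) = 14.45.

14.45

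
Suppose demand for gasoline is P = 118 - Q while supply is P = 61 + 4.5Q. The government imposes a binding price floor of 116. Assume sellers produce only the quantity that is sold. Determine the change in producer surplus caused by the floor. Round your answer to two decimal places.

-140.66

Free-market equilibrium: 118 - Q = 61 + 4.5Q gives Q* = 10.3636, P* = 107.6364.
At P = 116, buyers demand (118 - 116)/1 = 2 while sellers would supply more, so the quantity traded is 2 at price 116.
PS goes from (1/2)(10.3636)(46.6364) = 241.6612 to 101 (computed as (116 - 61)(2) - (1/2)(4.5)(2)^2), a change of -140.6612.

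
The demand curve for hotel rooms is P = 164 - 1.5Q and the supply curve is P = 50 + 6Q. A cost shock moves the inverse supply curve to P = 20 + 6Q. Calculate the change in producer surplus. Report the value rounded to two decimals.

Initial equilibrium: Q_0 = 15.2, P_0 = 141.2; CS_0 = (1/2)(15.2)(22.8) = 173.28, PS_0 = (1/2)(15.2)(91.2) = 693.12.
New equilibrium: 164 - 1.5Q = 20 + 6Q gives Q_1 = 19.2, P_1 = 135.2; CS_1 = 276.48, PS_1 = 1105.92.
Change in producer surplus = 1105.92 - 693.12 = 412.8.

412.80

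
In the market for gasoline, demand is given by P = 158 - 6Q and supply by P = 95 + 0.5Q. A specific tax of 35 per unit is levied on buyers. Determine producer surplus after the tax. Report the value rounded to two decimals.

Pre-tax equilibrium: 158 - 6Q = 95 + 0.5Q gives Q* = 9.6923, P* = 99.8462.
A tax on buyers shifts demand down by 35: (158 - 35) - 6Q = 95 + 0.5Q, so Q_t = 4.3077. Buyers pay P_b = 132.1538; sellers receive P_s = P_b - 35 = 97.1538.
PS = (1/2)(Q_t)(P_s - 95) = (1/2)(4.3077)(2.1538) = 4.6391.

4.64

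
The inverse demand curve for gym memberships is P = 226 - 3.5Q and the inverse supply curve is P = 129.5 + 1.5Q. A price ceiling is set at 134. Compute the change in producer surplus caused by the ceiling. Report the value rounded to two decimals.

-272.62

Free-market equilibrium: 226 - 3.5Q = 129.5 + 1.5Q gives Q* = 19.3, P* = 158.45.
At P = 134, sellers supply (134 - 129.5)/1.5 = 3 while buyers want more, so the quantity traded is 3 at price 134.
PS goes from (1/2)(19.3)(28.95) = 279.3675 to 6.75 (computed as (134 - 129.5)(3) - (1/2)(1.5)(3)^2), a change of -272.6175.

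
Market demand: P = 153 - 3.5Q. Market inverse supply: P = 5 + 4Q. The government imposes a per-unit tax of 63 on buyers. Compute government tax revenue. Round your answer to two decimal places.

714.00

Pre-tax equilibrium: 153 - 3.5Q = 5 + 4Q gives Q* = 19.7333, P* = 83.9333.
With the tax, buyers' net willingness to pay falls by 63: (153 - 63) - 3.5Q = 5 + 4Q, so Q_t = 11.3333. Buyers pay P_b = 113.3333; sellers receive P_s = P_b - 63 = 50.3333.
Revenue is the tax times quantity traded: 63 x 11.3333 = 714.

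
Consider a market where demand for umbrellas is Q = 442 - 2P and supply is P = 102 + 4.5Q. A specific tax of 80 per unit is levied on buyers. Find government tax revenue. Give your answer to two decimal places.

Rewriting demand in inverse form: P = 221 - 0.5Q.
Pre-tax equilibrium: 221 - 0.5Q = 102 + 4.5Q gives Q* = 23.8, P* = 209.1.
A tax on buyers shifts demand down by 80: (221 - 80) - 0.5Q = 102 + 4.5Q, so Q_t = 7.8. Buyers pay P_b = 217.1; sellers receive P_s = P_b - 80 = 137.1.
Tax revenue = t x Q_t = 80 x 7.8 = 624.

624.00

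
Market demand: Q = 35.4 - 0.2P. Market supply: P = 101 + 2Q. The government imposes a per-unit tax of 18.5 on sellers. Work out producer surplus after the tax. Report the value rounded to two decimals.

Rewriting demand in inverse form: P = 177 - 5Q.
Pre-tax equilibrium: 177 - 5Q = 101 + 2Q gives Q* = 10.8571, P* = 122.7143.
With the tax, sellers need 18.5 more per unit: 177 - 5Q = 101 + 2Q + 18.5, so Q_t = 8.2143. Buyers pay P_b = 135.9286; sellers receive P_s = P_b - 18.5 = 117.4286.
PS = (1/2)(Q_t)(P_s - 101) = (1/2)(8.2143)(16.4286) = 67.4745.

67.47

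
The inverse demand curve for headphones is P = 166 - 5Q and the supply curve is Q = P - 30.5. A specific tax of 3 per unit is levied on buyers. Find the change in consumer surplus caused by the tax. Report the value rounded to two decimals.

-55.83

Rewriting supply in inverse form: P = 30.5 + Q.
Without the tax, 166 - 5Q = 30.5 + Q so Q* = 22.5833 and P* = 53.0833.
With the tax, buyers' net willingness to pay falls by 3: (166 - 3) - 5Q = 30.5 + Q, so Q_t = 22.0833. Buyers pay P_b = 55.5833; sellers receive P_s = P_b - 3 = 52.5833.
CS falls from (1/2)(22.5833)(112.9167) = 1275.0174 to (1/2)(22.0833)(110.4167) = 1219.184, a change of -55.8333.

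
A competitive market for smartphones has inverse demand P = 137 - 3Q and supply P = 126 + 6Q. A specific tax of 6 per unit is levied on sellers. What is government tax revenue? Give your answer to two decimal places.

Without the tax, 137 - 3Q = 126 + 6Q so Q* = 1.2222 and P* = 133.3333.
With the tax, sellers need 6 more per unit: 137 - 3Q = 126 + 6Q + 6, so Q_t = 0.5556. Buyers pay P_b = 135.3333; sellers receive P_s = P_b - 6 = 129.3333.
Revenue is the tax times quantity traded: 6 x 0.5556 = 3.3333.

3.33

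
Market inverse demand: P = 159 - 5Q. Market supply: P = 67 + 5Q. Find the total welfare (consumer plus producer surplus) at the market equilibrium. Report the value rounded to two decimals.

423.20

Equilibrium: 159 - 5Q = 67 + 5Q, so Q* = 9.2 and P* = 113.
CS = (1/2)(9.2)(46) = 211.6 and PS = (1/2)(9.2)(46) = 211.6, so total surplus = 423.2.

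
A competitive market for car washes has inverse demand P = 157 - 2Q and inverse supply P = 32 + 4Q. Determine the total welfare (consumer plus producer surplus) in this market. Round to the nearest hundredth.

Setting demand equal to supply, 125 = 6Q, so Q* = 20.8333 and P* = 115.3333.
Total surplus is the full triangle between the curves from 0 to Q*: (1/2)(20.8333)(157 - 32) = 1302.0833.

1302.08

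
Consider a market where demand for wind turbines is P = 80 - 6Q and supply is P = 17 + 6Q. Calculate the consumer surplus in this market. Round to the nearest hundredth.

Set 80 - 6Q = 17 + 6Q, which gives 63 = 12Q, so Q* = 5.25 and P* = 80 - 6(5.25) = 48.5.
CS is the area between the demand curve and P* from 0 to Q*: (1/2)(5.25)(31.5) = 82.6875.

82.69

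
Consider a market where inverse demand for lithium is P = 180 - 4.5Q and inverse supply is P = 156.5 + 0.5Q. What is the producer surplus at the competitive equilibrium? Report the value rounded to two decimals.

Equilibrium: 180 - 4.5Q = 156.5 + 0.5Q, so Q* = 4.7 and P* = 158.85.
The supply curve's price intercept is 156.5, so PS = (1/2)(Q*)(P* - 156.5) = (1/2)(4.7)(2.35) = 5.5225.

5.52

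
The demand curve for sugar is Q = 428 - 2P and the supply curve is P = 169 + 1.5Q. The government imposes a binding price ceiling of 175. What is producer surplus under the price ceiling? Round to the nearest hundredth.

12.00

Rewriting demand in inverse form: P = 214 - 0.5Q.
Without the control, 214 - 0.5Q = 169 + 1.5Q so Q* = 22.5 and P* = 202.75.
At P = 175, sellers supply (175 - 169)/1.5 = 4 while buyers want more, so the quantity traded is 4 at price 175.
PS is the triangle above supply below 175: (1/2)(4)(175 - 169) = 12.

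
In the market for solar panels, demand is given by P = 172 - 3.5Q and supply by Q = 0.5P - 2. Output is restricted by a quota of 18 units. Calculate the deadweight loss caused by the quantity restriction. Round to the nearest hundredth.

Rewriting supply in inverse form: P = 4 + 2Q.
Unrestricted equilibrium: Q* = (172 - 4)/(3.5 + 2) = 30.5455.
At Q = 18 the demand price is 172 - 3.5(18) = 109 and the supply price is 4 + 2(18) = 40.
Deadweight loss is the triangle between the curves from 18 to 30.5455: (1/2)(109 - 40)(30.5455 - 18) = 432.8182.

432.82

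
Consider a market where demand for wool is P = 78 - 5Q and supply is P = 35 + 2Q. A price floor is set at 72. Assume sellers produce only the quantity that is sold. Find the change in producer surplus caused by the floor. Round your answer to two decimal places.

Without the control, 78 - 5Q = 35 + 2Q so Q* = 6.1429 and P* = 47.2857.
At P = 72, buyers demand (78 - 72)/5 = 1.2 while sellers would supply more, so the quantity traded is 1.2 at price 72.
PS goes from (1/2)(6.1429)(12.2857) = 37.7347 to 42.96 (computed as (72 - 35)(1.2) - (1/2)(2)(1.2)^2), a change of 5.2253.

5.23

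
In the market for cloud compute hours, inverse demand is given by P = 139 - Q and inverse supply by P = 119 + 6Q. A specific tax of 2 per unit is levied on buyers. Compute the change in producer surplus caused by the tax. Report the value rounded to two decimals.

-4.65

Pre-tax equilibrium: 139 - Q = 119 + 6Q gives Q* = 2.8571, P* = 136.1429.
With the tax, buyers' net willingness to pay falls by 2: (139 - 2) - Q = 119 + 6Q, so Q_t = 2.5714. Buyers pay P_b = 136.4286; sellers receive P_s = P_b - 2 = 134.4286.
Producers lose the trapezoid between P_s and P* out to Q_t plus the triangle from Q_t to Q*: change in PS = 19.8367 - 24.4898 = -4.6531.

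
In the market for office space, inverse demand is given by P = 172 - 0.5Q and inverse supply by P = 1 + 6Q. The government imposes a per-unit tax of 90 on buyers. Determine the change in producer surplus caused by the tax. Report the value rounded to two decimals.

-1610.41

Pre-tax equilibrium: 172 - 0.5Q = 1 + 6Q gives Q* = 26.3077, P* = 158.8462.
With the tax, buyers' net willingness to pay falls by 90: (172 - 90) - 0.5Q = 1 + 6Q, so Q_t = 12.4615. Buyers pay P_b = 165.7692; sellers receive P_s = P_b - 90 = 75.7692.
Producers lose the trapezoid between P_s and P* out to Q_t plus the triangle from Q_t to Q*: change in PS = 465.8698 - 2076.284 = -1610.4142.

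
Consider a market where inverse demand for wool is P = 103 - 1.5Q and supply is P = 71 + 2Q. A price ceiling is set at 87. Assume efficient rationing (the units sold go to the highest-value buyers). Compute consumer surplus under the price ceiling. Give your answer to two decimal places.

Without the control, 103 - 1.5Q = 71 + 2Q so Q* = 9.1429 and P* = 89.2857.
At P = 87, sellers supply (87 - 71)/2 = 8 while buyers want more, so the quantity traded is 8 at price 87.
The demand price at Q = 8 is 91. CS is the trapezoid between demand and 87 over [0, 8]: (1/2)[(103 - 87) + (91 - 87)](8) = 80.

80.00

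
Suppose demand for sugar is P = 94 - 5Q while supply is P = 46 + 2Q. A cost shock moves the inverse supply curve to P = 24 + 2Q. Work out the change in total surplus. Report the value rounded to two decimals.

185.43

Initial equilibrium: Q_0 = 6.8571, P_0 = 59.7143; CS_0 = (1/2)(6.8571)(34.2857) = 117.551, PS_0 = (1/2)(6.8571)(13.7143) = 47.0204.
New equilibrium: 94 - 5Q = 24 + 2Q gives Q_1 = 10, P_1 = 44; CS_1 = 250, PS_1 = 100.
Change in total surplus = (250 + 100) - (117.551 + 47.0204) = 185.4286.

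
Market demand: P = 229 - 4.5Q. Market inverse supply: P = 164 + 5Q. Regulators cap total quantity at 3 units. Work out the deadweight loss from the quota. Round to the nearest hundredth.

70.12

Unrestricted equilibrium: Q* = (229 - 164)/(4.5 + 5) = 6.8421.
At Q = 3 the demand price is 229 - 4.5(3) = 215.5 and the supply price is 164 + 5(3) = 179.
Deadweight loss is the triangle between the curves from 3 to 6.8421: (1/2)(215.5 - 179)(6.8421 - 3) = 70.1184.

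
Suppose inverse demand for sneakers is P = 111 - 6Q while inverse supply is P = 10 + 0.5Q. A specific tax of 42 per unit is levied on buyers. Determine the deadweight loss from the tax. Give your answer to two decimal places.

135.69

Pre-tax equilibrium: 111 - 6Q = 10 + 0.5Q gives Q* = 15.5385, P* = 17.7692.
A tax on buyers shifts demand down by 42: (111 - 42) - 6Q = 10 + 0.5Q, so Q_t = 9.0769. Buyers pay P_b = 56.5385; sellers receive P_s = P_b - 42 = 14.5385.
The welfare triangle lost has base Q* - Q_t = 6.4615 and height t = 42, so DWL = (1/2)(6.4615)(42) = 135.6923.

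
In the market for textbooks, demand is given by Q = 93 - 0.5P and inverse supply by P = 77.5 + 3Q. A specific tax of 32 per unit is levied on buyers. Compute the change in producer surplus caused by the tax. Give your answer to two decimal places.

Rewriting demand in inverse form: P = 186 - 2Q.
Without the tax, 186 - 2Q = 77.5 + 3Q so Q* = 21.7 and P* = 142.6.
A tax on buyers shifts demand down by 32: (186 - 32) - 2Q = 77.5 + 3Q, so Q_t = 15.3. Buyers pay P_b = 155.4; sellers receive P_s = P_b - 32 = 123.4.
PS falls from (1/2)(21.7)(65.1) = 706.335 to (1/2)(15.3)(45.9) = 351.135, a change of -355.2.

-355.20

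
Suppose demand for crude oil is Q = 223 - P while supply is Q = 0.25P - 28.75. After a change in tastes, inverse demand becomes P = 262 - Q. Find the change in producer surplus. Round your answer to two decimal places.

Rewriting demand in inverse form: P = 223 - Q.
Rewriting supply in inverse form: P = 115 + 4Q.
Initial equilibrium: Q_0 = 21.6, P_0 = 201.4; CS_0 = (1/2)(21.6)(21.6) = 233.28, PS_0 = (1/2)(21.6)(86.4) = 933.12.
New equilibrium: 262 - Q = 115 + 4Q gives Q_1 = 29.4, P_1 = 232.6; CS_1 = 432.18, PS_1 = 1728.72.
Change in producer surplus = 1728.72 - 933.12 = 795.6.

795.60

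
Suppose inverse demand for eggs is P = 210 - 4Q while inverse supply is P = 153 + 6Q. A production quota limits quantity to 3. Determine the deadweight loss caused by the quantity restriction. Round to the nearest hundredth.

Without the quota, 210 - 4Q = 153 + 6Q gives Q* = 5.7.
At Q = 3 the demand price is 210 - 4(3) = 198 and the supply price is 153 + 6(3) = 171.
Deadweight loss is the triangle between the curves from 3 to 5.7: (1/2)(198 - 171)(5.7 - 3) = 36.45.

36.45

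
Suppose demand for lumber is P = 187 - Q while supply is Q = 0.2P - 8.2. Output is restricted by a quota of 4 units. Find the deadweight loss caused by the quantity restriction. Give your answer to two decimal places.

Rewriting supply in inverse form: P = 41 + 5Q.
Unrestricted equilibrium: Q* = (187 - 41)/(1 + 5) = 24.3333.
At Q = 4 the demand price is 187 - (4) = 183 and the supply price is 41 + 5(4) = 61.
DWL = (1/2)(gap between curves at 4) x (Q* - 4) = (1/2)(122)(20.3333) = 1240.3333.

1240.33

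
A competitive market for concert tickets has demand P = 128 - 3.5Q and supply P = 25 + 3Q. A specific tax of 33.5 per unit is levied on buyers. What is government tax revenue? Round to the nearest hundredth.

358.19

Pre-tax equilibrium: 128 - 3.5Q = 25 + 3Q gives Q* = 15.8462, P* = 72.5385.
With the tax, buyers' net willingness to pay falls by 33.5: (128 - 33.5) - 3.5Q = 25 + 3Q, so Q_t = 10.6923. Buyers pay P_b = 90.5769; sellers receive P_s = P_b - 33.5 = 57.0769.
Revenue is the tax times quantity traded: 33.5 x 10.6923 = 358.1923.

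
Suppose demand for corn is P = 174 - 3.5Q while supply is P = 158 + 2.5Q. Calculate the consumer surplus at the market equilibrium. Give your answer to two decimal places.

12.44

Set 174 - 3.5Q = 158 + 2.5Q, which gives 16 = 6Q, so Q* = 2.6667 and P* = 174 - 3.5(2.6667) = 164.6667.
The demand choke price is 174, so CS = (1/2)(Q*)(174 - P*) = (1/2)(2.6667)(9.3333) = 12.4444.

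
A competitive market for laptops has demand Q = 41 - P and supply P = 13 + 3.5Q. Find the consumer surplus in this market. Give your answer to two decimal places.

19.36

Rewriting demand in inverse form: P = 41 - Q.
Equilibrium: 41 - Q = 13 + 3.5Q, so Q* = 6.2222 and P* = 34.7778.
The demand choke price is 41, so CS = (1/2)(Q*)(41 - P*) = (1/2)(6.2222)(6.2222) = 19.358.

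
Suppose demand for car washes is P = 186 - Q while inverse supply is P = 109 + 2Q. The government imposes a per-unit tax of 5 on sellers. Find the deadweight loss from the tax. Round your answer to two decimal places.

4.17

Pre-tax equilibrium: 186 - Q = 109 + 2Q gives Q* = 25.6667, P* = 160.3333.
With the tax, sellers need 5 more per unit: 186 - Q = 109 + 2Q + 5, so Q_t = 24. Buyers pay P_b = 162; sellers receive P_s = P_b - 5 = 157.
Deadweight loss is the triangle between the curves from Q_t to Q*: (1/2)(25.6667 - 24)(5) = 4.1667.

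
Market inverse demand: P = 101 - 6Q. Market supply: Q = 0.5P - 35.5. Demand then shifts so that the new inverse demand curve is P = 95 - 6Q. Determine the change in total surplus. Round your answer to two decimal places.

-20.25

Rewriting supply in inverse form: P = 71 + 2Q.
Initial equilibrium: Q_0 = 3.75, P_0 = 78.5; CS_0 = (1/2)(3.75)(22.5) = 42.1875, PS_0 = (1/2)(3.75)(7.5) = 14.0625.
New equilibrium: 95 - 6Q = 71 + 2Q gives Q_1 = 3, P_1 = 77; CS_1 = 27, PS_1 = 9.
Change in total surplus = (27 + 9) - (42.1875 + 14.0625) = -20.25.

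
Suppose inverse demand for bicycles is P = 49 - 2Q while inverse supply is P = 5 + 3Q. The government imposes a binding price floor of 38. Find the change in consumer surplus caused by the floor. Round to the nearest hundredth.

Free-market equilibrium: 49 - 2Q = 5 + 3Q gives Q* = 8.8, P* = 31.4.
At P = 38, buyers demand (49 - 38)/2 = 5.5 while sellers would supply more, so the quantity traded is 5.5 at price 38.
CS goes from (1/2)(8.8)(17.6) = 77.44 to 30.25 (computed as (49 - 38)(5.5) - (1/2)(2)(5.5)^2), a change of -47.19.

-47.19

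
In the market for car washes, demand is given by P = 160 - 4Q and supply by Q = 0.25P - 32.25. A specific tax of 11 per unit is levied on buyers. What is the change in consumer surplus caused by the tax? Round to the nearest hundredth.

-17.53

Rewriting supply in inverse form: P = 129 + 4Q.
Without the tax, 160 - 4Q = 129 + 4Q so Q* = 3.875 and P* = 144.5.
With the tax, buyers' net willingness to pay falls by 11: (160 - 11) - 4Q = 129 + 4Q, so Q_t = 2.5. Buyers pay P_b = 150; sellers receive P_s = P_b - 11 = 139.
CS falls from (1/2)(3.875)(15.5) = 30.0312 to (1/2)(2.5)(10) = 12.5, a change of -17.5312.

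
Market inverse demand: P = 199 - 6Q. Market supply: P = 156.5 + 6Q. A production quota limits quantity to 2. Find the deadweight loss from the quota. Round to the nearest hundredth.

14.26

Unrestricted equilibrium: Q* = (199 - 156.5)/(6 + 6) = 3.5417.
At Q = 2 the demand price is 199 - 6(2) = 187 and the supply price is 156.5 + 6(2) = 168.5.
Deadweight loss is the triangle between the curves from 2 to 3.5417: (1/2)(187 - 168.5)(3.5417 - 2) = 14.2604.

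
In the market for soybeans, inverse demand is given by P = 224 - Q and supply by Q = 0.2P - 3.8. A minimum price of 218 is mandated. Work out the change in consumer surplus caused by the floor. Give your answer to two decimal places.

Rewriting supply in inverse form: P = 19 + 5Q.
Free-market equilibrium: 224 - Q = 19 + 5Q gives Q* = 34.1667, P* = 189.8333.
At the floor price 218, quantity demanded is (224 - 218)/1 = 6; demand is the short side, so Q = 6 trades at P = 218.
CS goes from (1/2)(34.1667)(34.1667) = 583.6806 to 18 (computed as (224 - 218)(6) - (1/2)(1)(6)^2), a change of -565.6806.

-565.68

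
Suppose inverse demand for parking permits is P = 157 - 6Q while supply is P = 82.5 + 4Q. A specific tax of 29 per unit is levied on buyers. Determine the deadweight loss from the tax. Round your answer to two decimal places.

42.05

Pre-tax equilibrium: 157 - 6Q = 82.5 + 4Q gives Q* = 7.45, P* = 112.3.
With the tax, buyers' net willingness to pay falls by 29: (157 - 29) - 6Q = 82.5 + 4Q, so Q_t = 4.55. Buyers pay P_b = 129.7; sellers receive P_s = P_b - 29 = 100.7.
The welfare triangle lost has base Q* - Q_t = 2.9 and height t = 29, so DWL = (1/2)(2.9)(29) = 42.05.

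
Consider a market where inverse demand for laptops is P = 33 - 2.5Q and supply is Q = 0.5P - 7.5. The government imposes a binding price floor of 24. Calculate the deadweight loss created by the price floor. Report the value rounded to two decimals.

0.36

Rewriting supply in inverse form: P = 15 + 2Q.
Free-market equilibrium: 33 - 2.5Q = 15 + 2Q gives Q* = 4, P* = 23.
At the floor price 24, quantity demanded is (33 - 24)/2.5 = 3.6; demand is the short side, so Q = 3.6 trades at P = 24.
The lost-trades triangle has base Q* - 3.6 = 0.4 and height equal to the gap between the curves at Q = 3.6, which is 24 - 22.2 = 1.8. DWL = (1/2)(0.4)(1.8) = 0.36.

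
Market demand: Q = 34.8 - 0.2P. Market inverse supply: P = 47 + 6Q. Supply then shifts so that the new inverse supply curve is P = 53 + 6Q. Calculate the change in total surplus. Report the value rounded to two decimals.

Rewriting demand in inverse form: P = 174 - 5Q.
Initial equilibrium: Q_0 = 11.5455, P_0 = 116.2727; CS_0 = (1/2)(11.5455)(57.7273) = 333.2438, PS_0 = (1/2)(11.5455)(69.2727) = 399.8926.
New equilibrium: 174 - 5Q = 53 + 6Q gives Q_1 = 11, P_1 = 119; CS_1 = 302.5, PS_1 = 363.
Change in total surplus = (302.5 + 363) - (333.2438 + 399.8926) = -67.6364.

-67.64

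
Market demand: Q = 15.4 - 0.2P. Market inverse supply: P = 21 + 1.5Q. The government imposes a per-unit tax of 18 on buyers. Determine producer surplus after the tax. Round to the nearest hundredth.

25.63

Rewriting demand in inverse form: P = 77 - 5Q.
Without the tax, 77 - 5Q = 21 + 1.5Q so Q* = 8.6154 and P* = 33.9231.
With the tax, buyers' net willingness to pay falls by 18: (77 - 18) - 5Q = 21 + 1.5Q, so Q_t = 5.8462. Buyers pay P_b = 47.7692; sellers receive P_s = P_b - 18 = 29.7692.
Producer surplus is the triangle above supply below P_s: (1/2)(5.8462)(29.7692 - 21) = 25.6331.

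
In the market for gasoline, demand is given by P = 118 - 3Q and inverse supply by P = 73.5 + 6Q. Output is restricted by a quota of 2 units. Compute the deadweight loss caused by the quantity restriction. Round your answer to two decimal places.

Unrestricted equilibrium: Q* = (118 - 73.5)/(3 + 6) = 4.9444.
At Q = 2 the demand price is 118 - 3(2) = 112 and the supply price is 73.5 + 6(2) = 85.5.
DWL = (1/2)(gap between curves at 2) x (Q* - 2) = (1/2)(26.5)(2.9444) = 39.0139.

39.01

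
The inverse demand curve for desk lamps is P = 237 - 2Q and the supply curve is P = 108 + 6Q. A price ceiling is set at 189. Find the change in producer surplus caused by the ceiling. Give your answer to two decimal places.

Free-market equilibrium: 237 - 2Q = 108 + 6Q gives Q* = 16.125, P* = 204.75.
At P = 189, sellers supply (189 - 108)/6 = 13.5 while buyers want more, so the quantity traded is 13.5 at price 189.
PS goes from (1/2)(16.125)(96.75) = 780.0469 to 546.75 (computed as (189 - 108)(13.5) - (1/2)(6)(13.5)^2), a change of -233.2969.

-233.30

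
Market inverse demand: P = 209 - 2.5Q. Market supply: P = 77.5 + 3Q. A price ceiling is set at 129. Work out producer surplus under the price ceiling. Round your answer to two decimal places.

Without the control, 209 - 2.5Q = 77.5 + 3Q so Q* = 23.9091 and P* = 149.2273.
At P = 129, sellers supply (129 - 77.5)/3 = 17.1667 while buyers want more, so the quantity traded is 17.1667 at price 129.
PS is the triangle above supply below 129: (1/2)(17.1667)(129 - 77.5) = 442.0417.

442.04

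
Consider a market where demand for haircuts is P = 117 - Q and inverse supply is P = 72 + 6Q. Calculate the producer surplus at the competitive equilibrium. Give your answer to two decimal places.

123.98

Equilibrium: 117 - Q = 72 + 6Q, so Q* = 6.4286 and P* = 110.5714.
The supply curve's price intercept is 72, so PS = (1/2)(Q*)(P* - 72) = (1/2)(6.4286)(38.5714) = 123.9796.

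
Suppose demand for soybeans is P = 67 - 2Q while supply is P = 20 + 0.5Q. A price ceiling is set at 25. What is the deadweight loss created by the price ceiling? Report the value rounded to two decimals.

Free-market equilibrium: 67 - 2Q = 20 + 0.5Q gives Q* = 18.8, P* = 29.4.
At the ceiling price 25, quantity supplied is (25 - 20)/0.5 = 10; supply is the short side, so Q = 10 trades at P = 25.
The lost-trades triangle has base Q* - 10 = 8.8 and height equal to the gap between the curves at Q = 10, which is 47 - 25 = 22. DWL = (1/2)(8.8)(22) = 96.8.

96.80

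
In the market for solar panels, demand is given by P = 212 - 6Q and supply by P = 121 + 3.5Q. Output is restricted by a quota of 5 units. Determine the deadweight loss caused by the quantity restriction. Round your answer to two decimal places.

99.59

Without the quota, 212 - 6Q = 121 + 3.5Q gives Q* = 9.5789.
At Q = 5 the demand price is 212 - 6(5) = 182 and the supply price is 121 + 3.5(5) = 138.5.
DWL = (1/2)(gap between curves at 5) x (Q* - 5) = (1/2)(43.5)(4.5789) = 99.5921.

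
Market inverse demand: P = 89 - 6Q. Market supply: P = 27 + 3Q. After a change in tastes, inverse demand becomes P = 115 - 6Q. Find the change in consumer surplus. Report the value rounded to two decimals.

144.44

Initial equilibrium: Q_0 = 6.8889, P_0 = 47.6667; CS_0 = (1/2)(6.8889)(41.3333) = 142.3704, PS_0 = (1/2)(6.8889)(20.6667) = 71.1852.
New equilibrium: 115 - 6Q = 27 + 3Q gives Q_1 = 9.7778, P_1 = 56.3333; CS_1 = 286.8148, PS_1 = 143.4074.
Change in consumer surplus = 286.8148 - 142.3704 = 144.4444.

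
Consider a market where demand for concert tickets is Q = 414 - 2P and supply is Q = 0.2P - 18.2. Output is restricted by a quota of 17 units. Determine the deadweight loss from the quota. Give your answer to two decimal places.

Rewriting demand in inverse form: P = 207 - 0.5Q.
Rewriting supply in inverse form: P = 91 + 5Q.
Unrestricted equilibrium: Q* = (207 - 91)/(0.5 + 5) = 21.0909.
At Q = 17 the demand price is 207 - 0.5(17) = 198.5 and the supply price is 91 + 5(17) = 176.
Deadweight loss is the triangle between the curves from 17 to 21.0909: (1/2)(198.5 - 176)(21.0909 - 17) = 46.0227.

46.02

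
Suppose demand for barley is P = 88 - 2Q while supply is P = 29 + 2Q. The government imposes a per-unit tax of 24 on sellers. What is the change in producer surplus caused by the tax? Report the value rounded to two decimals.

Pre-tax equilibrium: 88 - 2Q = 29 + 2Q gives Q* = 14.75, P* = 58.5.
A tax on sellers shifts supply up by 24: 88 - 2Q = 29 + 2Q + 24, so Q_t = 8.75. Buyers pay P_b = 70.5; sellers receive P_s = P_b - 24 = 46.5.
PS falls from (1/2)(14.75)(29.5) = 217.5625 to (1/2)(8.75)(17.5) = 76.5625, a change of -141.

-141.00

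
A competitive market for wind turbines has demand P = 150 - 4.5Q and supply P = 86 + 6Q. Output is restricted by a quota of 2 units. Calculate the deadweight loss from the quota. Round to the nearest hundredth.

Unrestricted equilibrium: Q* = (150 - 86)/(4.5 + 6) = 6.0952.
At Q = 2 the demand price is 150 - 4.5(2) = 141 and the supply price is 86 + 6(2) = 98.
DWL = (1/2)(gap between curves at 2) x (Q* - 2) = (1/2)(43)(4.0952) = 88.0476.

88.05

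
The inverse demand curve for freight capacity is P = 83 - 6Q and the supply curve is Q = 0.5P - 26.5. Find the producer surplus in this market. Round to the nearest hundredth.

Rewriting supply in inverse form: P = 53 + 2Q.
Setting demand equal to supply, 30 = 8Q, so Q* = 3.75 and P* = 60.5.
Producer surplus is the triangle above supply below P*: (1/2)(3.75)(60.5 - 53) = (1/2)(3.75)(7.5) = 14.0625.

14.06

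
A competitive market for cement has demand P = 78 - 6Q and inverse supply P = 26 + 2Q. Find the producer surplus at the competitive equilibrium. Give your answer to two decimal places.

42.25

Set 78 - 6Q = 26 + 2Q, which gives 52 = 8Q, so Q* = 6.5 and P* = 78 - 6(6.5) = 39.
The supply curve's price intercept is 26, so PS = (1/2)(Q*)(P* - 26) = (1/2)(6.5)(13) = 42.25.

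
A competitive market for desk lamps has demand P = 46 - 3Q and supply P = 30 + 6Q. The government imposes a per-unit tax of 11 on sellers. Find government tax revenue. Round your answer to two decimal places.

6.11

Pre-tax equilibrium: 46 - 3Q = 30 + 6Q gives Q* = 1.7778, P* = 40.6667.
A tax on sellers shifts supply up by 11: 46 - 3Q = 30 + 6Q + 11, so Q_t = 0.5556. Buyers pay P_b = 44.3333; sellers receive P_s = P_b - 11 = 33.3333.
Tax revenue = t x Q_t = 11 x 0.5556 = 6.1111.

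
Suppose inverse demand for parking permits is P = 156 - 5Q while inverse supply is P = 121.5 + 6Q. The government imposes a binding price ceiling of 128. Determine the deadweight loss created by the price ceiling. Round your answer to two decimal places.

23.18

Free-market equilibrium: 156 - 5Q = 121.5 + 6Q gives Q* = 3.1364, P* = 140.3182.
At the ceiling price 128, quantity supplied is (128 - 121.5)/6 = 1.0833; supply is the short side, so Q = 1.0833 trades at P = 128.
At Q = 1.0833 the demand price is 150.5833 and the supply price is 128. Deadweight loss is the triangle between the curves from 1.0833 to 3.1364: (1/2)(150.5833 - 128)(3.1364 - 1.0833) = 23.1821.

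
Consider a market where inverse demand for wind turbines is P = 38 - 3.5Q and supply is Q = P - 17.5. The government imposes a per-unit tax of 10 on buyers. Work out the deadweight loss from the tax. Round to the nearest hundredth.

11.11

Rewriting supply in inverse form: P = 17.5 + Q.
Without the tax, 38 - 3.5Q = 17.5 + Q so Q* = 4.5556 and P* = 22.0556.
A tax on buyers shifts demand down by 10: (38 - 10) - 3.5Q = 17.5 + Q, so Q_t = 2.3333. Buyers pay P_b = 29.8333; sellers receive P_s = P_b - 10 = 19.8333.
Deadweight loss is the triangle between the curves from Q_t to Q*: (1/2)(4.5556 - 2.3333)(10) = 11.1111.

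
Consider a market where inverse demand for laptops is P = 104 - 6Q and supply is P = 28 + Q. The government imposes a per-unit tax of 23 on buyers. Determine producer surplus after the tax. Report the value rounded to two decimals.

Without the tax, 104 - 6Q = 28 + Q so Q* = 10.8571 and P* = 38.8571.
With the tax, buyers' net willingness to pay falls by 23: (104 - 23) - 6Q = 28 + Q, so Q_t = 7.5714. Buyers pay P_b = 58.5714; sellers receive P_s = P_b - 23 = 35.5714.
PS = (1/2)(Q_t)(P_s - 28) = (1/2)(7.5714)(7.5714) = 28.6633.

28.66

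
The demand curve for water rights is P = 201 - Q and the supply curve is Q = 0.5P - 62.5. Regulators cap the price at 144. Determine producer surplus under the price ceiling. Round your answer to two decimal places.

90.25

Rewriting supply in inverse form: P = 125 + 2Q.
Free-market equilibrium: 201 - Q = 125 + 2Q gives Q* = 25.3333, P* = 175.6667.
At the ceiling price 144, quantity supplied is (144 - 125)/2 = 9.5; supply is the short side, so Q = 9.5 trades at P = 144.
PS is the triangle above supply below 144: (1/2)(9.5)(144 - 125) = 90.25.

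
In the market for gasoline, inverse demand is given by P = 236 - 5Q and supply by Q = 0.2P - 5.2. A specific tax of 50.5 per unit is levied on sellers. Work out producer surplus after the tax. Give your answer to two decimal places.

636.01

Rewriting supply in inverse form: P = 26 + 5Q.
Pre-tax equilibrium: 236 - 5Q = 26 + 5Q gives Q* = 21, P* = 131.
With the tax, sellers need 50.5 more per unit: 236 - 5Q = 26 + 5Q + 50.5, so Q_t = 15.95. Buyers pay P_b = 156.25; sellers receive P_s = P_b - 50.5 = 105.75.
PS = (1/2)(Q_t)(P_s - 26) = (1/2)(15.95)(79.75) = 636.0063.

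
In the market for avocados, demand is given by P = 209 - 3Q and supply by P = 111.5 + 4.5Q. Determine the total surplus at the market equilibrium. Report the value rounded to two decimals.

633.75

Set 209 - 3Q = 111.5 + 4.5Q, which gives 97.5 = 7.5Q, so Q* = 13 and P* = 209 - 3(13) = 170.
Total surplus is the full triangle between the curves from 0 to Q*: (1/2)(13)(209 - 111.5) = 633.75.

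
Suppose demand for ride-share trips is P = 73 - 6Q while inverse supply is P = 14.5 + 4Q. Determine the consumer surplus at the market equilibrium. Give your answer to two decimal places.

102.67

Setting demand equal to supply, 58.5 = 10Q, so Q* = 5.85 and P* = 37.9.
CS is the area between the demand curve and P* from 0 to Q*: (1/2)(5.85)(35.1) = 102.6675.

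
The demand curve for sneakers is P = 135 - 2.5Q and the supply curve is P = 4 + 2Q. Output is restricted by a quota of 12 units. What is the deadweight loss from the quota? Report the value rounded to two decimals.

658.78

Unrestricted equilibrium: Q* = (135 - 4)/(2.5 + 2) = 29.1111.
At Q = 12 the demand price is 135 - 2.5(12) = 105 and the supply price is 4 + 2(12) = 28.
DWL = (1/2)(gap between curves at 12) x (Q* - 12) = (1/2)(77)(17.1111) = 658.7778.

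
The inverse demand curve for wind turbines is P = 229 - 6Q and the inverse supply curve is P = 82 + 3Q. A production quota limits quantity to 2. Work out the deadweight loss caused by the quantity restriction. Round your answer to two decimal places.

924.50

Without the quota, 229 - 6Q = 82 + 3Q gives Q* = 16.3333.
At Q = 2 the demand price is 229 - 6(2) = 217 and the supply price is 82 + 3(2) = 88.
Deadweight loss is the triangle between the curves from 2 to 16.3333: (1/2)(217 - 88)(16.3333 - 2) = 924.5.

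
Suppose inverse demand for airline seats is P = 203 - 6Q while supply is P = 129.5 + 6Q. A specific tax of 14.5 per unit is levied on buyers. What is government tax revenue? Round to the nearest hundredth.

71.29

Without the tax, 203 - 6Q = 129.5 + 6Q so Q* = 6.125 and P* = 166.25.
A tax on buyers shifts demand down by 14.5: (203 - 14.5) - 6Q = 129.5 + 6Q, so Q_t = 4.9167. Buyers pay P_b = 173.5; sellers receive P_s = P_b - 14.5 = 159.
Tax revenue = t x Q_t = 14.5 x 4.9167 = 71.2917.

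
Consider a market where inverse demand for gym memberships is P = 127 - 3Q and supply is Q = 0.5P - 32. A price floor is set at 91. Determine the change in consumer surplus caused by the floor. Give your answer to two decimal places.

-22.14

Rewriting supply in inverse form: P = 64 + 2Q.
Free-market equilibrium: 127 - 3Q = 64 + 2Q gives Q* = 12.6, P* = 89.2.
At the floor price 91, quantity demanded is (127 - 91)/3 = 12; demand is the short side, so Q = 12 trades at P = 91.
CS goes from (1/2)(12.6)(37.8) = 238.14 to 216 (computed as (127 - 91)(12) - (1/2)(3)(12)^2), a change of -22.14.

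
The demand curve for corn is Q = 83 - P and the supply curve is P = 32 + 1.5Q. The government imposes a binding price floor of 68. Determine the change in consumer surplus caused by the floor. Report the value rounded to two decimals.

Rewriting demand in inverse form: P = 83 - Q.
Free-market equilibrium: 83 - Q = 32 + 1.5Q gives Q* = 20.4, P* = 62.6.
At the floor price 68, quantity demanded is (83 - 68)/1 = 15; demand is the short side, so Q = 15 trades at P = 68.
CS goes from (1/2)(20.4)(20.4) = 208.08 to 112.5 (computed as (83 - 68)(15) - (1/2)(1)(15)^2), a change of -95.58.

-95.58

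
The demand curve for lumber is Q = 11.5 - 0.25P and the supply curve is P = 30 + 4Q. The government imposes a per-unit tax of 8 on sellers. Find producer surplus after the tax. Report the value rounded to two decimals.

2.00

Rewriting demand in inverse form: P = 46 - 4Q.
Pre-tax equilibrium: 46 - 4Q = 30 + 4Q gives Q* = 2, P* = 38.
With the tax, sellers need 8 more per unit: 46 - 4Q = 30 + 4Q + 8, so Q_t = 1. Buyers pay P_b = 42; sellers receive P_s = P_b - 8 = 34.
Producer surplus is the triangle above supply below P_s: (1/2)(1)(34 - 30) = 2.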